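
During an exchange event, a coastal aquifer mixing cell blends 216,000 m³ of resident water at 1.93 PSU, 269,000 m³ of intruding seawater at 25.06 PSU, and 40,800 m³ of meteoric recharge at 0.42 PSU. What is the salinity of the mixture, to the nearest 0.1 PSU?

Total salt / total volume:
salt = 216,000×1.93 + 269,000×25.06 + 40,800×0.42 = 416,880 + 6,741,140 + 17,136 = 7,175,156
volume = 216,000 + 269,000 + 40,800 = 525,800 m³
S = 7,175,156 / 525,800 = 13.646 PSU

13.6 PSU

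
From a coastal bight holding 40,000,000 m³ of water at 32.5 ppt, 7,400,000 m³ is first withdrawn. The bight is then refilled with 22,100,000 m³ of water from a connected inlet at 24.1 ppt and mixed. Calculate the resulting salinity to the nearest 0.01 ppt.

29.11 ppt

Remaining after removal: 32,600,000 m³ at 32.5 ppt (salt = 1,059,500,000)
After addition: salt = 1,059,500,000 + 22,100,000×24.1 = 1,592,110,000; volume = 54,700,000 m³
S = 1,592,110,000 / 54,700,000 = 29.1062 ppt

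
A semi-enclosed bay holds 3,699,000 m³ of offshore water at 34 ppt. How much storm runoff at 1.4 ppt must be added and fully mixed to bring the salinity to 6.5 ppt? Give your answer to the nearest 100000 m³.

Salt balance: 3,699,000×34 + V×1.4 = (3,699,000+V)×6.5
125,766,000 + 1.4V = 24,043,500 + 6.5V
101,722,500 = 5.1V
V = 19,945,588.24 m³

19900000 m³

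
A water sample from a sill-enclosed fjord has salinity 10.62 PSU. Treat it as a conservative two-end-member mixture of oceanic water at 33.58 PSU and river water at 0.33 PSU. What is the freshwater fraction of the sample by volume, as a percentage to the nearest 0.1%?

Let f be the freshwater fraction. Salt balance per unit volume:
f×0.33 + (1−f)×33.58 = 10.62
f = (33.58 − 10.62) / (33.58 − 0.33) = 22.96/33.25 = 0.6905

69.1%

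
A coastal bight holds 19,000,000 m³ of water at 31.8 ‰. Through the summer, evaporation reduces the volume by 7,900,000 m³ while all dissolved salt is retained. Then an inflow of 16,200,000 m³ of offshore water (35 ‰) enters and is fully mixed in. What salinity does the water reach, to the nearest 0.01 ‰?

42.90 ‰

After evaporation: salt = 19,000,000×31.8 = 604,200,000; volume = 19,000,000 − 7,900,000 = 11,100,000 m³
After mixing: salt = 604,200,000 + 16,200,000×35 = 1,171,200,000; volume = 11,100,000 + 16,200,000 = 27,300,000 m³
S = 1,171,200,000 / 27,300,000 = 42.9011 ‰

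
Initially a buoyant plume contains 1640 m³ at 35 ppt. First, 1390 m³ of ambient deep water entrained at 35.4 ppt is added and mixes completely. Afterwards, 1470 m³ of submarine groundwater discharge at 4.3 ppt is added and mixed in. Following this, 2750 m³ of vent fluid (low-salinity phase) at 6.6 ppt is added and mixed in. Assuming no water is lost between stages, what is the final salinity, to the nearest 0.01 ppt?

18.08 ppt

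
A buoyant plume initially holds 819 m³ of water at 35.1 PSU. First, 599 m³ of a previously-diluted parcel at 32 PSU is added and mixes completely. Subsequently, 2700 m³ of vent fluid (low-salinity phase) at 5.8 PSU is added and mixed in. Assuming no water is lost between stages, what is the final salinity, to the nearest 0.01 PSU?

15.44 PSU

Salt balance:
Initial salt = 819×35.1 = 28,746.9
After stage 1: salt = 28,746.9 + 599×32 = 47,914.9; volume = 1,418 m³; S = 33.79 PSU
After stage 2: salt = 47,914.9 + 2,700×5.8 = 63,574.9; volume = 4,118 m³
S = 63,574.9 / 4,118 = 15.4383 PSU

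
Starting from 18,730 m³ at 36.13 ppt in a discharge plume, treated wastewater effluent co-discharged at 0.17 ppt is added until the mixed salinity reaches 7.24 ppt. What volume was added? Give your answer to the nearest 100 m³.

76500 m³

Salt balance: 18,730×36.13 + V×0.17 = (18,730+V)×7.24
676,714.9 + 0.17V = 135,605.2 + 7.24V
541,109.7 = 7.07V
V = 76,536.03 m³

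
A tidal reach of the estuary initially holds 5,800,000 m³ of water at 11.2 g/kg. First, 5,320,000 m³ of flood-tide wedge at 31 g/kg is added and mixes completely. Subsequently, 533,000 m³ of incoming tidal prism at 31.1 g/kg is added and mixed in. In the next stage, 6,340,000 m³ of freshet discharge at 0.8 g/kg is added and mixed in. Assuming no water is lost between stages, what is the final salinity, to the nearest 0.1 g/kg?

14.0 g/kg

Mass of salt is conserved:
Initial salt = 5,800,000×11.2 = 64,960,000
After stage 1: salt = 64,960,000 + 5,320,000×31 = 229,880,000; volume = 11,120,000 m³; S = 20.673 g/kg
After stage 2: salt = 229,880,000 + 533,000×31.1 = 246,456,300; volume = 11,653,000 m³; S = 21.15 g/kg
After stage 3: salt = 246,456,300 + 6,340,000×0.8 = 251,528,300; volume = 17,993,000 m³
S = 251,528,300 / 17,993,000 = 13.9792 g/kg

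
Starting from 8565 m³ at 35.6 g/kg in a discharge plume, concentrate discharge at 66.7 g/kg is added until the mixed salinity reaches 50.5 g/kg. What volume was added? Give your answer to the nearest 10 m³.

Salt balance: 8,565×35.6 + V×66.7 = (8,565+V)×50.5
304,914 + 66.7V = 432,532.5 + 50.5V
127,618.5 = 16.2V
V = 7,877.69 m³

7880 m³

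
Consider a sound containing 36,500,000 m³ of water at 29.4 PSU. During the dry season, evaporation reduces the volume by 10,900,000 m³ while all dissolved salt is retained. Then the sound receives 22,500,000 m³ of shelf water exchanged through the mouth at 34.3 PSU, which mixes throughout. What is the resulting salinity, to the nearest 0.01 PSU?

After evaporation: salt = 36,500,000×29.4 = 1,073,100,000; volume = 36,500,000 − 10,900,000 = 25,600,000 m³
After mixing: salt = 1,073,100,000 + 22,500,000×34.3 = 1,844,850,000; volume = 25,600,000 + 22,500,000 = 48,100,000 m³
S = 1,844,850,000 / 48,100,000 = 38.3545 PSU

38.35 PSU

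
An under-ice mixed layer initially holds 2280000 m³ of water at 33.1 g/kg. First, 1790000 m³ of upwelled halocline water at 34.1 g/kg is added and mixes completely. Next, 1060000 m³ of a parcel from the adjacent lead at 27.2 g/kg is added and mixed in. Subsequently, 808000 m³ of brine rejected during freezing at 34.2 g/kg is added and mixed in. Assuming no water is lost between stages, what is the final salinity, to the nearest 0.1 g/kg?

32.5 g/kg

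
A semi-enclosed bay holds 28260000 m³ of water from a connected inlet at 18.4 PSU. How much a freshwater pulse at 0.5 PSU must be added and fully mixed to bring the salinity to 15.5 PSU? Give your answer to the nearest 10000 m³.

Salt balance: 28,260,000×18.4 + V×0.5 = (28,260,000+V)×15.5
519,984,000 + 0.5V = 438,030,000 + 15.5V
81,954,000 = 15V
V = 5,463,600 m³

5460000 m³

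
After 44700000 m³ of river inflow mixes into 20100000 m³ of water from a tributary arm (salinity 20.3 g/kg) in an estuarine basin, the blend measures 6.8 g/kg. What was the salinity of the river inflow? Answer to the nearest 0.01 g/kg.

0.73 g/kg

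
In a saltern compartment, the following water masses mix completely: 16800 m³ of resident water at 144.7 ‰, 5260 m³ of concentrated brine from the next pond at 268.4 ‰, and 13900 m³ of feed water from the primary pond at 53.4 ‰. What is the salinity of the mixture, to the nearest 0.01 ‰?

127.50 ‰

By conservation of dissolved salt,
salt = 16,800×144.7 + 5,260×268.4 + 13,900×53.4 = 2,430,960 + 1,411,784 + 742,260 = 4,585,004
volume = 16,800 + 5,260 + 13,900 = 35,960 m³
S = 4,585,004 / 35,960 = 127.5029 ‰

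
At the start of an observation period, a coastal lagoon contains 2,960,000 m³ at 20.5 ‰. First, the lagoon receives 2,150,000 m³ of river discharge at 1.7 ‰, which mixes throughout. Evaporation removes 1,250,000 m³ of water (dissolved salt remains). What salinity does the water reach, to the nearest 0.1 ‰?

After mixing: salt = 2,960,000×20.5 + 2,150,000×1.7 = 64,335,000; volume = 5,110,000 m³
After evaporation: salt unchanged = 64,335,000; volume = 5,110,000 − 1,250,000 = 3,860,000 m³
S = 64,335,000 / 3,860,000 = 16.6671 ‰

16.7 ‰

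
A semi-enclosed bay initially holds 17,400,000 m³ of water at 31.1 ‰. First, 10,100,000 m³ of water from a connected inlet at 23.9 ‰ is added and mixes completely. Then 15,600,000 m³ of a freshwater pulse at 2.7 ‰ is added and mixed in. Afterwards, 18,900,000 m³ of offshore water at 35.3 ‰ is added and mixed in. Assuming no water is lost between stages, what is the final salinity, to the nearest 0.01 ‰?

24.06 ‰

Total salt / total volume:
Initial salt = 17,400,000×31.1 = 541,140,000
After stage 1: salt = 541,140,000 + 10,100,000×23.9 = 782,530,000; volume = 27,500,000 m³; S = 28.456 ‰
After stage 2: salt = 782,530,000 + 15,600,000×2.7 = 824,650,000; volume = 43,100,000 m³; S = 19.133 ‰
After stage 3: salt = 824,650,000 + 18,900,000×35.3 = 1,491,820,000; volume = 62,000,000 m³
S = 1,491,820,000 / 62,000,000 = 24.0616 ‰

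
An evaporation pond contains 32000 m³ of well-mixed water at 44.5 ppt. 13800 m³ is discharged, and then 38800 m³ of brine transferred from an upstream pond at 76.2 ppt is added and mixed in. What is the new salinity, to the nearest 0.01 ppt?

Remaining after removal: 18,200 m³ at 44.5 ppt (salt = 809,900)
After addition: salt = 809,900 + 38,800×76.2 = 3,766,460; volume = 57,000 m³
S = 3,766,460 / 57,000 = 66.0782 ppt

66.08 ppt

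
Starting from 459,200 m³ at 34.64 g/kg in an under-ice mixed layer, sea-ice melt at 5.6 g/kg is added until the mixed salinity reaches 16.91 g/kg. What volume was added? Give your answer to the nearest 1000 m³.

Salt balance: 459,200×34.64 + V×5.6 = (459,200+V)×16.91
15,906,688 + 5.6V = 7,765,072 + 16.91V
8,141,616 = 11.31V
V = 719,859.95 m³

720000 m³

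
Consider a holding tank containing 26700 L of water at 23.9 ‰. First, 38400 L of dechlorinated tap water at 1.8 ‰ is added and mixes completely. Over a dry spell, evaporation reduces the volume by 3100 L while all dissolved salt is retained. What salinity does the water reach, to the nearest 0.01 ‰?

After mixing: salt = 26,700×23.9 + 38,400×1.8 = 707,250; volume = 65,100 L
After evaporation: salt unchanged = 707,250; volume = 65,100 − 3,100 = 62,000 L
S = 707,250 / 62,000 = 11.4073 ‰

11.41 ‰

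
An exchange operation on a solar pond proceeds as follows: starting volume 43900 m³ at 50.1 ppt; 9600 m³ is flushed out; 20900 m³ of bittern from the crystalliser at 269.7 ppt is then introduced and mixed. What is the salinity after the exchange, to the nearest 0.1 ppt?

133.2 ppt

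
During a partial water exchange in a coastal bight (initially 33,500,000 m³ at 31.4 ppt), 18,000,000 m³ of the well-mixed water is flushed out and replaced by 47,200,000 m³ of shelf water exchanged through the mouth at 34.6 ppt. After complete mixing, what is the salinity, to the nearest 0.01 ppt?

Remaining after removal: 15,500,000 m³ at 31.4 ppt (salt = 486,700,000)
After addition: salt = 486,700,000 + 47,200,000×34.6 = 2,119,820,000; volume = 62,700,000 m³
S = 2,119,820,000 / 62,700,000 = 33.8089 ppt

33.81 ppt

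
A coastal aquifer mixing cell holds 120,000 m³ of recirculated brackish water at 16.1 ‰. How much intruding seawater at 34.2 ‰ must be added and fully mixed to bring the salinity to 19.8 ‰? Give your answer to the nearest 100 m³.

30800 m³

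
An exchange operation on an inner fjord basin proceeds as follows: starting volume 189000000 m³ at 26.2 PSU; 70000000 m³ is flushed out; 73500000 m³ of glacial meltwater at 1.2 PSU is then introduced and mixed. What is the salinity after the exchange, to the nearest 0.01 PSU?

Remaining after removal: 119,000,000 m³ at 26.2 PSU (salt = 3,117,800,000)
After addition: salt = 3,117,800,000 + 73,500,000×1.2 = 3,206,000,000; volume = 192,500,000 m³
S = 3,206,000,000 / 192,500,000 = 16.6545 PSU

16.65 PSU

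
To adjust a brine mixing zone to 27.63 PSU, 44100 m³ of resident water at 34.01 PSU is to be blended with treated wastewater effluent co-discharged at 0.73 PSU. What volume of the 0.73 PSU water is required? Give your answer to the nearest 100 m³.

10500 m³

Salt balance: 44,100×34.01 + V×0.73 = (44,100+V)×27.63
1,499,841 + 0.73V = 1,218,483 + 27.63V
281,358 = 26.9V
V = 10,459.41 m³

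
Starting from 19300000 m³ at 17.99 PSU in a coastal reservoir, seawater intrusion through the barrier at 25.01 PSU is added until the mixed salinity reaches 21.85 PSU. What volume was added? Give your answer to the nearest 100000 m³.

23600000 m³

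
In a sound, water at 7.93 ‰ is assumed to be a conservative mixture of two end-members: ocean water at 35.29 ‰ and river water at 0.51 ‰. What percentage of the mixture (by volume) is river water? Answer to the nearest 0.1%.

78.7%

Let f be the freshwater fraction. Salt balance per unit volume:
f×0.51 + (1−f)×35.29 = 7.93
f = (35.29 − 7.93) / (35.29 − 0.51) = 27.36/34.78 = 0.7867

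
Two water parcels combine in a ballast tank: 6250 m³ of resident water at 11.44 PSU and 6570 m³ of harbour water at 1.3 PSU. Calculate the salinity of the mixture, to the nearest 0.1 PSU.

6.2 PSU

By conservation of dissolved salt,
salt = 6,250×11.44 + 6,570×1.3 = 71,500 + 8,541 = 80,041
volume = 6,250 + 6,570 = 12,820 m³
S = 80,041 / 12,820 = 6.243 PSU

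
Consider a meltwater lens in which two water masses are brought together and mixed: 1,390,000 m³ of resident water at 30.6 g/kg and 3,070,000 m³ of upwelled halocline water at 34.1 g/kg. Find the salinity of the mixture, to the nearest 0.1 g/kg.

Mass of salt is conserved:
salt = 1,390,000×30.6 + 3,070,000×34.1 = 42,534,000 + 104,687,000 = 147,221,000
volume = 1,390,000 + 3,070,000 = 4,460,000 m³
S = 147,221,000 / 4,460,000 = 33.009 g/kg

33.0 g/kg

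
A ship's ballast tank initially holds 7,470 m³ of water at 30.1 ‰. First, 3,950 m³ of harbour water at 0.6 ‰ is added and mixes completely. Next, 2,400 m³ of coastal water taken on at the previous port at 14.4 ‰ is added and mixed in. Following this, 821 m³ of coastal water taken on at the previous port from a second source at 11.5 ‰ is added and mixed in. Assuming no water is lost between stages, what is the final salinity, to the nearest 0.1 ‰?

18.5 ‰

Salt balance:
Initial salt = 7,470×30.1 = 224,847
After stage 1: salt = 224,847 + 3,950×0.6 = 227,217; volume = 11,420 m³; S = 19.896 ‰
After stage 2: salt = 227,217 + 2,400×14.4 = 261,777; volume = 13,820 m³; S = 18.942 ‰
After stage 3: salt = 261,777 + 821×11.5 = 271,218.5; volume = 14,641 m³
S = 271,218.5 / 14,641 = 18.5246 ‰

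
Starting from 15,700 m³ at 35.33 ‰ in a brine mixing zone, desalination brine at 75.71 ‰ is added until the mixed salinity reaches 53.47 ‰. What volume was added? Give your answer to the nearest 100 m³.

12800 m³

Salt balance: 15,700×35.33 + V×75.71 = (15,700+V)×53.47
554,681 + 75.71V = 839,479 + 53.47V
284,798 = 22.24V
V = 12,805.67 m³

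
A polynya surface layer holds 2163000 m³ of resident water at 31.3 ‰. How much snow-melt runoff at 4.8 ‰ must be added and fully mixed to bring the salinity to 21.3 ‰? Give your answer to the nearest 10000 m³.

Salt balance: 2,163,000×31.3 + V×4.8 = (2,163,000+V)×21.3
67,701,900 + 4.8V = 46,071,900 + 21.3V
21,630,000 = 16.5V
V = 1,310,909.09 m³

1310000 m³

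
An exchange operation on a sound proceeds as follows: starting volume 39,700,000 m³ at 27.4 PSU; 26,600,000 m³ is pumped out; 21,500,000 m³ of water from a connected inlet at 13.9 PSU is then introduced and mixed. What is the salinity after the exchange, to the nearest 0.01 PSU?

Remaining after removal: 13,100,000 m³ at 27.4 PSU (salt = 358,940,000)
After addition: salt = 358,940,000 + 21,500,000×13.9 = 657,790,000; volume = 34,600,000 m³
S = 657,790,000 / 34,600,000 = 19.0113 PSU

19.01 PSU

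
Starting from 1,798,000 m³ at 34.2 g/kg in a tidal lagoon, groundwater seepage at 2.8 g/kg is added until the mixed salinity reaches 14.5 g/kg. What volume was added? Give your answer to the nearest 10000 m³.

3030000 m³

Salt balance: 1,798,000×34.2 + V×2.8 = (1,798,000+V)×14.5
61,491,600 + 2.8V = 26,071,000 + 14.5V
35,420,600 = 11.7V
V = 3,027,401.71 m³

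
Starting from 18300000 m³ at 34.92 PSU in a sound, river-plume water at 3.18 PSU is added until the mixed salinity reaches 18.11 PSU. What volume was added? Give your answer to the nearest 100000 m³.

Salt balance: 18,300,000×34.92 + V×3.18 = (18,300,000+V)×18.11
639,036,000 + 3.18V = 331,413,000 + 18.11V
307,623,000 = 14.93V
V = 20,604,353.65 m³

20600000 m³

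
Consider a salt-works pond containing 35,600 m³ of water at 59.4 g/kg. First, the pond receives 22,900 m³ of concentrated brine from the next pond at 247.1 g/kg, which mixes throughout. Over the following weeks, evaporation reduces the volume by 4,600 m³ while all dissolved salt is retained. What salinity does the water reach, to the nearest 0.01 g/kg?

144.22 g/kg

After mixing: salt = 35,600×59.4 + 22,900×247.1 = 7,773,230; volume = 58,500 m³
After evaporation: salt unchanged = 7,773,230; volume = 58,500 − 4,600 = 53,900 m³
S = 7,773,230 / 53,900 = 144.2158 g/kg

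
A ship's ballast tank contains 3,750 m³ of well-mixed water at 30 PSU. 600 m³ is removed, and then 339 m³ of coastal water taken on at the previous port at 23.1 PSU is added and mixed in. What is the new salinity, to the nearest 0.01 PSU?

Remaining after removal: 3,150 m³ at 30 PSU (salt = 94,500)
After addition: salt = 94,500 + 339×23.1 = 102,330.9; volume = 3,489 m³
S = 102,330.9 / 3,489 = 29.3296 PSU

29.33 PSU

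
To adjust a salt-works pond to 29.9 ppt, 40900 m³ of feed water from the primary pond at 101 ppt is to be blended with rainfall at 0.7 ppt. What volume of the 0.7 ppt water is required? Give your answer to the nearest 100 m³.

99600 m³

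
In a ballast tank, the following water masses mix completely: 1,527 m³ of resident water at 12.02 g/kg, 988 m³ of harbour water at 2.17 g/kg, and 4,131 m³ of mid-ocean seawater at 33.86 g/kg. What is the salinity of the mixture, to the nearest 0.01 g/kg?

Total salt / total volume:
salt = 1,527×12.02 + 988×2.17 + 4,131×33.86 = 18,354.54 + 2,143.96 + 139,875.66 = 160,374.16
volume = 1,527 + 988 + 4,131 = 6,646 m³
S = 160,374.16 / 6,646 = 24.1309 g/kg

24.13 g/kg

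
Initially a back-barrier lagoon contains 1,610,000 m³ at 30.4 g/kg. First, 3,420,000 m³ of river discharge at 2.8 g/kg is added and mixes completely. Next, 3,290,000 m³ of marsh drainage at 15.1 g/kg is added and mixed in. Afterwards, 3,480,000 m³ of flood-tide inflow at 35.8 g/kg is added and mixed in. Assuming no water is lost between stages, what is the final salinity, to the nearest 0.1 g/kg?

19.7 g/kg

Salt balance:
Initial salt = 1,610,000×30.4 = 48,944,000
After stage 1: salt = 48,944,000 + 3,420,000×2.8 = 58,520,000; volume = 5,030,000 m³; S = 11.634 g/kg
After stage 2: salt = 58,520,000 + 3,290,000×15.1 = 108,199,000; volume = 8,320,000 m³; S = 13.005 g/kg
After stage 3: salt = 108,199,000 + 3,480,000×35.8 = 232,783,000; volume = 11,800,000 m³
S = 232,783,000 / 11,800,000 = 19.7274 g/kg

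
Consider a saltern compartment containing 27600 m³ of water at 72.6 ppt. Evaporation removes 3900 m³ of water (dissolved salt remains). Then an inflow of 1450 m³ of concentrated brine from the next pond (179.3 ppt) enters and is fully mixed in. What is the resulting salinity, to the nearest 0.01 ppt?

90.01 ppt

After evaporation: salt = 27,600×72.6 = 2,003,760; volume = 27,600 − 3,900 = 23,700 m³
After mixing: salt = 2,003,760 + 1,450×179.3 = 2,263,745; volume = 23,700 + 1,450 = 25,150 m³
S = 2,263,745 / 25,150 = 90.0097 ppt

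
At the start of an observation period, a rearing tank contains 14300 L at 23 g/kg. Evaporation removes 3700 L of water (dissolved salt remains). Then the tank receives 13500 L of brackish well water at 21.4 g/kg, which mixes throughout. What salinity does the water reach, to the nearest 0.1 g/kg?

After evaporation: salt = 14,300×23 = 328,900; volume = 14,300 − 3,700 = 10,600 L
After mixing: salt = 328,900 + 13,500×21.4 = 617,800; volume = 10,600 + 13,500 = 24,100 L
S = 617,800 / 24,100 = 25.6349 g/kg

25.6 g/kg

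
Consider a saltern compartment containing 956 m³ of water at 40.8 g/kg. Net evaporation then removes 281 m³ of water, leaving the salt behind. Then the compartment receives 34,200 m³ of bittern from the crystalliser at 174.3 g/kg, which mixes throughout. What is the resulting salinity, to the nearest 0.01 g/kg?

After evaporation: salt = 956×40.8 = 39,004.8; volume = 956 − 281 = 675 m³
After mixing: salt = 39,004.8 + 34,200×174.3 = 6,000,064.8; volume = 675 + 34,200 = 34,875 m³
S = 6,000,064.8 / 34,875 = 172.0449 g/kg

172.04 g/kg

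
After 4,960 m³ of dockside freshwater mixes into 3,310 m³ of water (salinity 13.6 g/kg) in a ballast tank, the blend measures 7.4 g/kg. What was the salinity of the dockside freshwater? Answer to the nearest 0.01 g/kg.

Salt balance: 3,310×13.6 + 4,960×S = 8,270×7.4
45,016 + 4,960·S = 61,198
S = (61,198 − 45,016) / 4,960 = 3.2625 g/kg

3.26 g/kg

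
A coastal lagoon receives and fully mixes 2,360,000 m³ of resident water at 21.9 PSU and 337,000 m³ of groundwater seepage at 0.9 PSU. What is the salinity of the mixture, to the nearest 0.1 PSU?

Conserving salt mass:
salt = 2,360,000×21.9 + 337,000×0.9 = 51,684,000 + 303,300 = 51,987,300
volume = 2,360,000 + 337,000 = 2,697,000 m³
S = 51,987,300 / 2,697,000 = 19.276 PSU

19.3 PSU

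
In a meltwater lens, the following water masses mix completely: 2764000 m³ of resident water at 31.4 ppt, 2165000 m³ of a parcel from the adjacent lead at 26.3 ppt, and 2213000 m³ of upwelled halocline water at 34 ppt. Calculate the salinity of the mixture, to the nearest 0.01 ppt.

By conservation of dissolved salt,
salt = 2,764,000×31.4 + 2,165,000×26.3 + 2,213,000×34 = 86,789,600 + 56,939,500 + 75,242,000 = 218,971,100
volume = 2,764,000 + 2,165,000 + 2,213,000 = 7,142,000 m³
S = 218,971,100 / 7,142,000 = 30.6596 ppt

30.66 ppt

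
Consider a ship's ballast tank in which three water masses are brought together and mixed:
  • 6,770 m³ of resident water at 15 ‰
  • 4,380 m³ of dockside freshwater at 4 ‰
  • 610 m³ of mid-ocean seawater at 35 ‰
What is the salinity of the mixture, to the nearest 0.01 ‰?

Mass of salt is conserved:
salt = 6,770×15 + 4,380×4 + 610×35 = 101,550 + 17,520 + 21,350 = 140,420
volume = 6,770 + 4,380 + 610 = 11,760 m³
S = 140,420 / 11,760 = 11.9405 ‰

11.94 ‰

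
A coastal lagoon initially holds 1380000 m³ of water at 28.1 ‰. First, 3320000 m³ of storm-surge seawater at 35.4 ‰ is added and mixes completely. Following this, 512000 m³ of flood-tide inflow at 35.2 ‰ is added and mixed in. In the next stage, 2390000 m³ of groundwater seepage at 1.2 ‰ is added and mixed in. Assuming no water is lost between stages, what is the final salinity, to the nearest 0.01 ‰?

23.31 ‰

By conservation of dissolved salt,
Initial salt = 1,380,000×28.1 = 38,778,000
After stage 1: salt = 38,778,000 + 3,320,000×35.4 = 156,306,000; volume = 4,700,000 m³; S = 33.257 ‰
After stage 2: salt = 156,306,000 + 512,000×35.2 = 174,328,400; volume = 5,212,000 m³; S = 33.448 ‰
After stage 3: salt = 174,328,400 + 2,390,000×1.2 = 177,196,400; volume = 7,602,000 m³
S = 177,196,400 / 7,602,000 = 23.3092 ‰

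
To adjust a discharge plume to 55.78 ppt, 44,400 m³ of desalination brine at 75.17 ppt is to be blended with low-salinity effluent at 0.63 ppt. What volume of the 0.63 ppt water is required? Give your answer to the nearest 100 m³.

Salt balance: 44,400×75.17 + V×0.63 = (44,400+V)×55.78
3,337,548 + 0.63V = 2,476,632 + 55.78V
860,916 = 55.15V
V = 15,610.44 m³

15600 m³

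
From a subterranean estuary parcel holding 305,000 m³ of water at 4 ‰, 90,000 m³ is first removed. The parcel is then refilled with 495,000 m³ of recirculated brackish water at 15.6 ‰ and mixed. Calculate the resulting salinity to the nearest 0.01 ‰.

Remaining after removal: 215,000 m³ at 4 ‰ (salt = 860,000)
After addition: salt = 860,000 + 495,000×15.6 = 8,582,000; volume = 710,000 m³
S = 8,582,000 / 710,000 = 12.0873 ‰

12.09 ‰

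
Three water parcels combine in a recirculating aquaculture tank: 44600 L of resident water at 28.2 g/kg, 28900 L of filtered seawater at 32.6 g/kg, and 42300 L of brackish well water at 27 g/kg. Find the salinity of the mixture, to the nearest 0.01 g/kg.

28.86 g/kg

Mass of salt is conserved:
salt = 44,600×28.2 + 28,900×32.6 + 42,300×27 = 1,257,720 + 942,140 + 1,142,100 = 3,341,960
volume = 44,600 + 28,900 + 42,300 = 115,800 L
S = 3,341,960 / 115,800 = 28.8598 g/kg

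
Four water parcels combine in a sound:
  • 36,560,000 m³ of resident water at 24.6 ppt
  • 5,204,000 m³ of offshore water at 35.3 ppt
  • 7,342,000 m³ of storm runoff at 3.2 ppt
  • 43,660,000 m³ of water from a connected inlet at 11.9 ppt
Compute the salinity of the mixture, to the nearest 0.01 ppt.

Salt balance:
salt = 36,560,000×24.6 + 5,204,000×35.3 + 7,342,000×3.2 + 43,660,000×11.9 = 899,376,000 + 183,701,200 + 23,494,400 + 519,554,000 = 1,626,125,600
volume = 36,560,000 + 5,204,000 + 7,342,000 + 43,660,000 = 92,766,000 m³
S = 1,626,125,600 / 92,766,000 = 17.5293 ppt

17.53 ppt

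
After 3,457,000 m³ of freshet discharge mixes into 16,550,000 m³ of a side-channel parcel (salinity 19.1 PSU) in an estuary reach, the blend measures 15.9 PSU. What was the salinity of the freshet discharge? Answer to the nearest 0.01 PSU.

Salt balance: 16,550,000×19.1 + 3,457,000×S = 20,007,000×15.9
316,105,000 + 3,457,000·S = 318,111,300
S = (318,111,300 − 316,105,000) / 3,457,000 = 0.5804 PSU

0.58 PSU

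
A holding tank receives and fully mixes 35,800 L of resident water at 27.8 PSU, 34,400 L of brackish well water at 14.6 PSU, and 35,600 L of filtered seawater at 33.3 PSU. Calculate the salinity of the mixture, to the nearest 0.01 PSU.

25.36 PSU

Conserving salt mass:
salt = 35,800×27.8 + 34,400×14.6 + 35,600×33.3 = 995,240 + 502,240 + 1,185,480 = 2,682,960
volume = 35,800 + 34,400 + 35,600 = 105,800 L
S = 2,682,960 / 105,800 = 25.3588 PSU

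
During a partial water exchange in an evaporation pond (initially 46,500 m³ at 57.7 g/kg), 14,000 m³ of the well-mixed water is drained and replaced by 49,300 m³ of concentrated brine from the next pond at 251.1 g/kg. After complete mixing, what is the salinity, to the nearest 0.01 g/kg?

174.26 g/kg

Remaining after removal: 32,500 m³ at 57.7 g/kg (salt = 1,875,250)
After addition: salt = 1,875,250 + 49,300×251.1 = 14,254,480; volume = 81,800 m³
S = 14,254,480 / 81,800 = 174.2601 g/kg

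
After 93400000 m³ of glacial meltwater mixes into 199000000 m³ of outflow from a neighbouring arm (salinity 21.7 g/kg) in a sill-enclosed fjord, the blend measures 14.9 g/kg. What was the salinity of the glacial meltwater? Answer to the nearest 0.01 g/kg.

0.41 g/kg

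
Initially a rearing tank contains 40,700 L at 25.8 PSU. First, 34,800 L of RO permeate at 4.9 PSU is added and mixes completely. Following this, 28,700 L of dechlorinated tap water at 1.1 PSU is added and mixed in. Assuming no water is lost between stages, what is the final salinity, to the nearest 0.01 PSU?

12.02 PSU

Total salt / total volume:
Initial salt = 40,700×25.8 = 1,050,060
After stage 1: salt = 1,050,060 + 34,800×4.9 = 1,220,580; volume = 75,500 L; S = 16.167 PSU
After stage 2: salt = 1,220,580 + 28,700×1.1 = 1,252,150; volume = 104,200 L
S = 1,252,150 / 104,200 = 12.0168 PSU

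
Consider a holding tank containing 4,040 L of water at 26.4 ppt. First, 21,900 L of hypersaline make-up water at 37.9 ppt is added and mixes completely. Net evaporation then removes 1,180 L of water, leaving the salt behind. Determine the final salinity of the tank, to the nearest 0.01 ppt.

37.83 ppt

After mixing: salt = 4,040×26.4 + 21,900×37.9 = 936,666; volume = 25,940 L
After evaporation: salt unchanged = 936,666; volume = 25,940 − 1,180 = 24,760 L
S = 936,666 / 24,760 = 37.8298 ppt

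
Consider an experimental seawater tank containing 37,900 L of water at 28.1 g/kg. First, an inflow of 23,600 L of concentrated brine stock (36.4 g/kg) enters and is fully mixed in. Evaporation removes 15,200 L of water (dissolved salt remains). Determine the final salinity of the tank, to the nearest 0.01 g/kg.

41.56 g/kg

After mixing: salt = 37,900×28.1 + 23,600×36.4 = 1,924,030; volume = 61,500 L
After evaporation: salt unchanged = 1,924,030; volume = 61,500 − 15,200 = 46,300 L
S = 1,924,030 / 46,300 = 41.5557 g/kg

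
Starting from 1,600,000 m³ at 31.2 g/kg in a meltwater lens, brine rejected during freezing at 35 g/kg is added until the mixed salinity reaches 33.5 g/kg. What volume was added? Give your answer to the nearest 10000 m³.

2450000 m³

Salt balance: 1,600,000×31.2 + V×35 = (1,600,000+V)×33.5
49,920,000 + 35V = 53,600,000 + 33.5V
3,680,000 = 1.5V
V = 2,453,333.33 m³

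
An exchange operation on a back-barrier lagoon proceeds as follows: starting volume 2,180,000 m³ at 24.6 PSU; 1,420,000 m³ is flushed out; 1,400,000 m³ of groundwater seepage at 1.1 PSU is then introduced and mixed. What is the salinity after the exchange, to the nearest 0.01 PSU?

Remaining after removal: 760,000 m³ at 24.6 PSU (salt = 18,696,000)
After addition: salt = 18,696,000 + 1,400,000×1.1 = 20,236,000; volume = 2,160,000 m³
S = 20,236,000 / 2,160,000 = 9.3685 PSU

9.37 PSU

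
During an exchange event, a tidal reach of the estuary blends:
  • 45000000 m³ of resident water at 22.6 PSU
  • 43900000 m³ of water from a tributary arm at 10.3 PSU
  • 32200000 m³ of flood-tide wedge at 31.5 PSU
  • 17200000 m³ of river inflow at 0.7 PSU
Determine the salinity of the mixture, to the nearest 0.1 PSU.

Weighted by volume,
salt = 45,000,000×22.6 + 43,900,000×10.3 + 32,200,000×31.5 + 17,200,000×0.7 = 1,017,000,000 + 452,170,000 + 1,014,300,000 + 12,040,000 = 2,495,510,000
volume = 45,000,000 + 43,900,000 + 32,200,000 + 17,200,000 = 138,300,000 m³
S = 2,495,510,000 / 138,300,000 = 18.044 PSU

18.0 PSU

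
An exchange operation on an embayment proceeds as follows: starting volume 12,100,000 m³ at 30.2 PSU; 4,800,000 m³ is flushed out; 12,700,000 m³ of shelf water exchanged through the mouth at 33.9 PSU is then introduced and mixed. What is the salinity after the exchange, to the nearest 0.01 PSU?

32.55 PSU

Remaining after removal: 7,300,000 m³ at 30.2 PSU (salt = 220,460,000)
After addition: salt = 220,460,000 + 12,700,000×33.9 = 650,990,000; volume = 20,000,000 m³
S = 650,990,000 / 20,000,000 = 32.5495 PSU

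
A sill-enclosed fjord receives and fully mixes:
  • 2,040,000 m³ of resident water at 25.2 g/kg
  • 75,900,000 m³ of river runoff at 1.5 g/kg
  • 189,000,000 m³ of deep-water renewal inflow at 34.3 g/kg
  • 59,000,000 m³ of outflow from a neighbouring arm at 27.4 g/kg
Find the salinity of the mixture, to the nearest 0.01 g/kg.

25.36 g/kg

Weighted by volume,
salt = 2,040,000×25.2 + 75,900,000×1.5 + 189,000,000×34.3 + 59,000,000×27.4 = 51,408,000 + 113,850,000 + 6,482,700,000 + 1,616,600,000 = 8,264,558,000
volume = 2,040,000 + 75,900,000 + 189,000,000 + 59,000,000 = 325,940,000 m³
S = 8,264,558,000 / 325,940,000 = 25.3561 g/kg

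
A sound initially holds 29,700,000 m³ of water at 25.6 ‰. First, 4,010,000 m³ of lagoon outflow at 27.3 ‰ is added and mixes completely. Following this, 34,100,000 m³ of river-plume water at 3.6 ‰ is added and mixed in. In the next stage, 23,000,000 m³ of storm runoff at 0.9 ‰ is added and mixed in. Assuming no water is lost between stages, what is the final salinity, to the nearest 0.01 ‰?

11.16 ‰

Mass of salt is conserved:
Initial salt = 29,700,000×25.6 = 760,320,000
After stage 1: salt = 760,320,000 + 4,010,000×27.3 = 869,793,000; volume = 33,710,000 m³; S = 25.802 ‰
After stage 2: salt = 869,793,000 + 34,100,000×3.6 = 992,553,000; volume = 67,810,000 m³; S = 14.637 ‰
After stage 3: salt = 992,553,000 + 23,000,000×0.9 = 1,013,253,000; volume = 90,810,000 m³
S = 1,013,253,000 / 90,810,000 = 11.1579 ‰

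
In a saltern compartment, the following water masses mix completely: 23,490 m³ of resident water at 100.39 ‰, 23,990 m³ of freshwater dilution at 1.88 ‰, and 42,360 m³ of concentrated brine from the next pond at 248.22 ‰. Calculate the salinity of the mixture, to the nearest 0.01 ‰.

Weighted by volume,
salt = 23,490×100.39 + 23,990×1.88 + 42,360×248.22 = 2,358,161.1 + 45,101.2 + 10,514,599.2 = 12,917,861.5
volume = 23,490 + 23,990 + 42,360 = 89,840 m³
S = 12,917,861.5 / 89,840 = 143.7874 ‰

143.79 ‰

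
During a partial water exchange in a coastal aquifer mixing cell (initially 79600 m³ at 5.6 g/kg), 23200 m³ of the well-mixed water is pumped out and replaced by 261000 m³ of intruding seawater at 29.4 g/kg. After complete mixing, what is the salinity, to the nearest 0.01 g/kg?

Remaining after removal: 56,400 m³ at 5.6 g/kg (salt = 315,840)
After addition: salt = 315,840 + 261,000×29.4 = 7,989,240; volume = 317,400 m³
S = 7,989,240 / 317,400 = 25.1709 g/kg

25.17 g/kg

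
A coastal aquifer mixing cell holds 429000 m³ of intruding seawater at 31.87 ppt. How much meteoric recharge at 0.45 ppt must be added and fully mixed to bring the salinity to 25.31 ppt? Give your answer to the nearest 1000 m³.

Salt balance: 429,000×31.87 + V×0.45 = (429,000+V)×25.31
13,672,230 + 0.45V = 10,857,990 + 25.31V
2,814,240 = 24.86V
V = 113,203.54 m³

113000 m³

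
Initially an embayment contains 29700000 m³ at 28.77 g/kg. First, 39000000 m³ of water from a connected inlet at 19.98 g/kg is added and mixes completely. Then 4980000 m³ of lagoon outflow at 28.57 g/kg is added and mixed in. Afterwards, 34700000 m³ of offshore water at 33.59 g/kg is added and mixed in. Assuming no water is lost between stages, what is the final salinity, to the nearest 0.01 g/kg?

27.14 g/kg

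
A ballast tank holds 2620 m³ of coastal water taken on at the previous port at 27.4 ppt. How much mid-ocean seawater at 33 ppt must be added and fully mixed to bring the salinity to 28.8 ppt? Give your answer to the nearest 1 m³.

873 m³

Salt balance: 2,620×27.4 + V×33 = (2,620+V)×28.8
71,788 + 33V = 75,456 + 28.8V
3,668 = 4.2V
V = 873.33 m³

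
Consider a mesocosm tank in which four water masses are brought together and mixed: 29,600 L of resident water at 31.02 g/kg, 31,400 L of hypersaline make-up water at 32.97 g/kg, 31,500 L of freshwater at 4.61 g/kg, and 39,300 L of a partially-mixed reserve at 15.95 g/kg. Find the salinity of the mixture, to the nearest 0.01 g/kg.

Conserving salt mass:
salt = 29,600×31.02 + 31,400×32.97 + 31,500×4.61 + 39,300×15.95 = 918,192 + 1,035,258 + 145,215 + 626,835 = 2,725,500
volume = 29,600 + 31,400 + 31,500 + 39,300 = 131,800 L
S = 2,725,500 / 131,800 = 20.6791 g/kg

20.68 g/kg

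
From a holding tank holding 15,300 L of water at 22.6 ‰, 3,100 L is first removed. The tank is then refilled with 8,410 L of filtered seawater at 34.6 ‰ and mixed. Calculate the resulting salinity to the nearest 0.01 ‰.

Remaining after removal: 12,200 L at 22.6 ‰ (salt = 275,720)
After addition: salt = 275,720 + 8,410×34.6 = 566,706; volume = 20,610 L
S = 566,706 / 20,610 = 27.4967 ‰

27.50 ‰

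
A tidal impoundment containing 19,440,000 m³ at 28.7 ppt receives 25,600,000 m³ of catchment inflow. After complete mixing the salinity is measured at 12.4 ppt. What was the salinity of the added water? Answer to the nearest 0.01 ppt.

0.02 ppt

Salt balance: 19,440,000×28.7 + 25,600,000×S = 45,040,000×12.4
557,928,000 + 25,600,000·S = 558,496,000
S = (558,496,000 − 557,928,000) / 25,600,000 = 0.0222 ppt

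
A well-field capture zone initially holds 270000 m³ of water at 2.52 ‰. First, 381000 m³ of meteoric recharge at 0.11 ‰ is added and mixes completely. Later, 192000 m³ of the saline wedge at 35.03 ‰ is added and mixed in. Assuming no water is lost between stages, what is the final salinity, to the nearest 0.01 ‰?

8.84 ‰

Weighted by volume,
Initial salt = 270,000×2.52 = 680,400
After stage 1: salt = 680,400 + 381,000×0.11 = 722,310; volume = 651,000 m³; S = 1.11 ‰
After stage 2: salt = 722,310 + 192,000×35.03 = 7,448,070; volume = 843,000 m³
S = 7,448,070 / 843,000 = 8.8352 ‰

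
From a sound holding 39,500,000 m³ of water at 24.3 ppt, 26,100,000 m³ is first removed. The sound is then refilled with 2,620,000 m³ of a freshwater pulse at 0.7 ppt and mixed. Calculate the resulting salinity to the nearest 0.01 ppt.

Remaining after removal: 13,400,000 m³ at 24.3 ppt (salt = 325,620,000)
After addition: salt = 325,620,000 + 2,620,000×0.7 = 327,454,000; volume = 16,020,000 m³
S = 327,454,000 / 16,020,000 = 20.4403 ppt

20.44 ppt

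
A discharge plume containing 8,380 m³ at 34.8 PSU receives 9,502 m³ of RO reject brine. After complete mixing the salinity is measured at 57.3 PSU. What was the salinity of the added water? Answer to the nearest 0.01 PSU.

Salt balance: 8,380×34.8 + 9,502×S = 17,882×57.3
291,624 + 9,502·S = 1,024,638.6
S = (1,024,638.6 − 291,624) / 9,502 = 77.1432 PSU

77.14 PSU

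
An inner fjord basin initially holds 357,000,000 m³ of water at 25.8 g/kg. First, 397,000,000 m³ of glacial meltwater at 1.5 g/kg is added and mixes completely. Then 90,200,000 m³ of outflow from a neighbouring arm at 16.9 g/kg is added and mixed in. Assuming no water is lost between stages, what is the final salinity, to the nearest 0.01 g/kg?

13.42 g/kg

Mass of salt is conserved:
Initial salt = 357,000,000×25.8 = 9,210,600,000
After stage 1: salt = 9,210,600,000 + 397,000,000×1.5 = 9,806,100,000; volume = 754,000,000 m³; S = 13.005 g/kg
After stage 2: salt = 9,806,100,000 + 90,200,000×16.9 = 11,330,480,000; volume = 844,200,000 m³
S = 11,330,480,000 / 844,200,000 = 13.4216 g/kg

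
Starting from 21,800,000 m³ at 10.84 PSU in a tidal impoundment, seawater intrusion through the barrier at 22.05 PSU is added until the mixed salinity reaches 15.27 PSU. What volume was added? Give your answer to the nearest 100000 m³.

Salt balance: 21,800,000×10.84 + V×22.05 = (21,800,000+V)×15.27
236,312,000 + 22.05V = 332,886,000 + 15.27V
96,574,000 = 6.78V
V = 14,243,952.8 m³

14200000 m³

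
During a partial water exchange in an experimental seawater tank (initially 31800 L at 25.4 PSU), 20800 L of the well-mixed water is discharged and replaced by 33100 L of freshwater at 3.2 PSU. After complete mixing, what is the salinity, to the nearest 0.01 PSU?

8.74 PSU

Remaining after removal: 11,000 L at 25.4 PSU (salt = 279,400)
After addition: salt = 279,400 + 33,100×3.2 = 385,320; volume = 44,100 L
S = 385,320 / 44,100 = 8.7374 PSU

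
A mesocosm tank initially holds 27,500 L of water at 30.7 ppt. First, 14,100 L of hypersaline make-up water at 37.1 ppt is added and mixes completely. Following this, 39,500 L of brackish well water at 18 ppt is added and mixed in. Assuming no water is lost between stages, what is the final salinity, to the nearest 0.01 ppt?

25.63 ppt

Total salt / total volume:
Initial salt = 27,500×30.7 = 844,250
After stage 1: salt = 844,250 + 14,100×37.1 = 1,367,360; volume = 41,600 L; S = 32.869 ppt
After stage 2: salt = 1,367,360 + 39,500×18 = 2,078,360; volume = 81,100 L
S = 2,078,360 / 81,100 = 25.6271 ppt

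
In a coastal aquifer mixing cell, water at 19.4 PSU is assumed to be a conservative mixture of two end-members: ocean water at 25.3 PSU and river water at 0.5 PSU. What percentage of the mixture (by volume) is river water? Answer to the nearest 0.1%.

23.8%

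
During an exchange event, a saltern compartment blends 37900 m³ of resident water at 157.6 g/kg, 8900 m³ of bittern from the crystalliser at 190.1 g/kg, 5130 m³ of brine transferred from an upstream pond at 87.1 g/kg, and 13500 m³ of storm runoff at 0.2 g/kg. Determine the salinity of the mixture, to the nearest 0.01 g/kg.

Conserving salt mass:
salt = 37,900×157.6 + 8,900×190.1 + 5,130×87.1 + 13,500×0.2 = 5,973,040 + 1,691,890 + 446,823 + 2,700 = 8,114,453
volume = 37,900 + 8,900 + 5,130 + 13,500 = 65,430 m³
S = 8,114,453 / 65,430 = 124.0173 g/kg

124.02 g/kg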